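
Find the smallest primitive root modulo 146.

5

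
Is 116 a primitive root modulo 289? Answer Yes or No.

φ(289) = φ(17^2) = 17·(17−1) = 272 = 2^4 · 17.
It suffices to check that the order of 116 is not a proper divisor of 272: compute 116^(272/q) for q ∈ {2, 17}.
116^136 ≡ 288 (mod 289)  [q = 2: ≢ 1 ✓]
116^16 ≡ 18 (mod 289)  [q = 17: ≢ 1 ✓]
All checks pass, so 116 has order 272 and is a primitive root modulo 289.

Yes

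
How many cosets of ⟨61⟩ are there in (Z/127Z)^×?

6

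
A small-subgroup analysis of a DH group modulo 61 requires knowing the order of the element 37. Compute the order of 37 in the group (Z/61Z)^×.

Since 37 ∈ (Z/61Z)^×, its order divides φ(61) = 61 − 1 = 60 = 2^2 · 3 · 5.
Divisors of 60: 1, 2, 3, 4, 5, 6, 10, 12, 15, 20, 30, 60.
Compute 37^d (mod 61) for the divisors d until we hit 1:
37^1 ≡ 37 (mod 61)
37^2 ≡ 27 (mod 61)
37^3 ≡ 23 (mod 61)
37^4 ≡ 58 (mod 61)
37^5 ≡ 11 (mod 61)
37^6 ≡ 41 (mod 61)
37^10 ≡ 60 (mod 61)
37^12 ≡ 34 (mod 61)
37^15 ≡ 50 (mod 61)
37^20 ≡ 1 (mod 61) ✓
Hence ord(37) = 20.

20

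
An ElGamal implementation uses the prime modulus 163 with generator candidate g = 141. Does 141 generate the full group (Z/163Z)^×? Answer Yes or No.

φ(163) = 163 − 1 = 162 = 2 · 3^4.
An element g generates (Z/163Z)^× iff g^(162/q) ≢ 1 (mod 163) for each prime q ∈ {2, 3}.
141^81 ≡ 162 (mod 163)  [q = 2: ≢ 1 ✓]
141^54 ≡ 1 (mod 163)  [q = 3: ≡ 1 ✗]
141^54 ≡ 1 shows ord(141) | 54, strictly less than φ(163); not a primitive root.

No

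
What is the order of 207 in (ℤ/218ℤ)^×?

Since 207 ∈ (Z/218Z)^×, its order divides φ(218) = φ(2)·φ(109) = 1·108 = 108 = 2^2 · 3^3.
Divisors of 108: 1, 2, 3, 4, 6, 9, 12, 18, 27, 36, 54, 108.
Check 207^d mod 218 for each divisor in increasing order:
207^1 ≡ 207 (mod 218)
207^2 ≡ 121 (mod 218)
207^3 ≡ 195 (mod 218)
207^4 ≡ 35 (mod 218)
207^6 ≡ 93 (mod 218)
207^9 ≡ 41 (mod 218)
207^12 ≡ 147 (mod 218)
207^18 ≡ 155 (mod 218)
207^27 ≡ 33 (mod 218)
207^36 ≡ 45 (mod 218)
207^54 ≡ 217 (mod 218)
207^108 ≡ 1 (mod 218) ✓
Therefore the multiplicative order of 207 modulo 218 is 108.

108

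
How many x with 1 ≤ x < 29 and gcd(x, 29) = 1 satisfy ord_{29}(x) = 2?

φ(29) = 29 − 1 = 28 = 2^2 · 7.
(Z/29Z)^× is cyclic (|G| = 28); a cyclic group of order m has exactly φ(d) elements of each order d | m, and none otherwise.
2 | 28, and φ(2) = 2 − 1 = 1.

1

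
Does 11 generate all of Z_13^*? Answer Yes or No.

φ(13) = 13 − 1 = 12 = 2^2 · 3.
It suffices to check that the order of 11 is not a proper divisor of 12: compute 11^(12/q) for q ∈ {2, 3}.
11^6 ≡ 12 (mod 13)  [q = 2: ≢ 1 ✓]
11^4 ≡ 3 (mod 13)  [q = 3: ≢ 1 ✓]
Every test exponent gives a nontrivial residue, hence 11 generates the full group.

Yes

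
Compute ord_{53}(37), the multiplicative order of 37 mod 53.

26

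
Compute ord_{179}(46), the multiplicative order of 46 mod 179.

89

Since 46 ∈ (Z/179Z)^×, its order divides φ(179) = 179 − 1 = 178 = 2 · 89.
Divisors of 178: 1, 2, 89, 178.
Check 46^d mod 179 for each divisor in increasing order:
46^1 ≡ 46
46^2 ≡ 147
46^89 ≡ 1
So ord_179(46) = 89.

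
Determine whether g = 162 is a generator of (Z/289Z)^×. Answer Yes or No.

No

φ(289) = φ(17^2) = 17·(17−1) = 272 = 2^4 · 17.
162 is a primitive root mod 289 iff 162^(φ(289)/q) ≢ 1 for every prime q | φ(289), i.e. q ∈ {2, 17}.
162^136 ≡ 1 (mod 289)  [q = 2: ≡ 1 ✗]
162^16 ≡ 35 (mod 289)  [q = 17: ≢ 1 ✓]
The check at q = 2 fails, so 162 generates a proper subgroup.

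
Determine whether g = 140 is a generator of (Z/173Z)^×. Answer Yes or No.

No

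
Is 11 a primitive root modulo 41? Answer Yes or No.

Yes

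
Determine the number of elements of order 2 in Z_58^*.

1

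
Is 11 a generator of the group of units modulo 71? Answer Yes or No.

Yes

φ(71) = 71 − 1 = 70 = 2 · 5 · 7.
Test 11^(70/q) mod 71 for each prime factor q of 70:
11^35 ≡ 70 (mod 71)  [q = 2: ≢ 1 ✓]
11^14 ≡ 54 (mod 71)  [q = 5: ≢ 1 ✓]
11^10 ≡ 32 (mod 71)  [q = 7: ≢ 1 ✓]
None equal 1, so ord_71(11) = 70: 11 is a primitive root.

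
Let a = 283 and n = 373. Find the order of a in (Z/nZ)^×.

ord(283) | φ(373) = 373 − 1 = 372 = 2^2 · 3 · 31.
Divisors of 372: 1, 2, 3, 4, 6, 12, 31, 62, 93, 124, 186, 372.
Compute 283^d (mod 373) for the divisors d until we hit 1:
283^1 ≡ 283 (mod 373)
283^2 ≡ 267 (mod 373)
283^3 ≡ 215 (mod 373)
283^4 ≡ 46 (mod 373)
283^6 ≡ 346 (mod 373)
283^12 ≡ 356 (mod 373)
283^31 ≡ 284 (mod 373)
283^62 ≡ 88 (mod 373)
283^93 ≡ 1 (mod 373) ✓
Therefore the multiplicative order of 283 modulo 373 is 93.

93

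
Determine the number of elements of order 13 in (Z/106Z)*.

12

φ(106) = φ(2)·φ(53) = 1·52 = 52 = 2^2 · 13.
(Z/106Z)^× is cyclic (|G| = 52); a cyclic group of order m has exactly φ(d) elements of each order d | m, and none otherwise.
13 | 52, and φ(13) = 13 − 1 = 12.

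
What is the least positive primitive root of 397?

5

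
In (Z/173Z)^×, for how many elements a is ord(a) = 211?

0

φ(173) = 173 − 1 = 172 = 2^2 · 43.
(Z/173Z)^× is cyclic (|G| = 172); a cyclic group of order m has exactly φ(d) elements of each order d | m, and none otherwise.
Here 172 is not a multiple of 211, so there are no elements of order 211.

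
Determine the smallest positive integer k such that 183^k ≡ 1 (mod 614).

153

The order of 183 must divide φ(614) = φ(2)·φ(307) = 1·306 = 306 = 2 · 3^2 · 17.
Divisors of 306: 1, 2, 3, 6, 9, 17, 18, 34, 51, 102, 153, 306.
Test each divisor d:
183^1 ≡ 183 (mod 614)
183^2 ≡ 333 (mod 614)
183^3 ≡ 153 (mod 614)
183^6 ≡ 77 (mod 614)
183^9 ≡ 115 (mod 614)
183^17 ≡ 287 (mod 614)
183^18 ≡ 331 (mod 614)
183^34 ≡ 93 (mod 614)
183^51 ≡ 289 (mod 614)
183^102 ≡ 17 (mod 614)
183^153 ≡ 1 (mod 614) ✓
Therefore the multiplicative order of 183 modulo 614 is 153.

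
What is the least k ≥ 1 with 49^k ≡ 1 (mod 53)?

13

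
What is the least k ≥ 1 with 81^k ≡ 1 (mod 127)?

63

ord(81) | φ(127) = 127 − 1 = 126 = 2 · 3^2 · 7.
Divisors of 126: 1, 2, 3, 6, 7, 9, 14, 18, 21, 42, 63, 126.
Test each divisor d:
81^1 ≡ 81 (mod 127)
81^2 ≡ 84 (mod 127)
81^3 ≡ 73 (mod 127)
81^6 ≡ 122 (mod 127)
81^7 ≡ 103 (mod 127)
81^9 ≡ 16 (mod 127)
81^14 ≡ 68 (mod 127)
81^18 ≡ 2 (mod 127)
81^21 ≡ 19 (mod 127)
81^42 ≡ 107 (mod 127)
81^63 ≡ 1 (mod 127) ✓
Hence ord(81) = 63.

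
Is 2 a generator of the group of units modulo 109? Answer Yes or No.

No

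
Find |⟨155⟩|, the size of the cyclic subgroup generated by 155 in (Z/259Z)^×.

9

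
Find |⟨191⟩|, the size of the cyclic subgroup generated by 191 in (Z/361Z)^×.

Since 191 ∈ (Z/361Z)^×, its order divides φ(361) = φ(19^2) = 19·(19−1) = 342 = 2 · 3^2 · 19.
Divisors of 342: 1, 2, 3, 6, 9, 18, 19, 38, 57, 114, 171, 342.
Check 191^d mod 361 for each divisor in increasing order:
191^1 ≡ 191 (mod 361)
191^2 ≡ 20 (mod 361)
191^3 ≡ 210 (mod 361)
191^6 ≡ 58 (mod 361)
191^9 ≡ 267 (mod 361)
191^18 ≡ 172 (mod 361)
191^19 ≡ 1 (mod 361) ✓
Hence ord(191) = 19.

19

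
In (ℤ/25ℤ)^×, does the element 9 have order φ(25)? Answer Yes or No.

φ(25) = φ(5^2) = 5·(5−1) = 20 = 2^2 · 5.
Test 9^(20/q) mod 25 for each prime factor q of 20:
9^10 ≡ 1 (mod 25)  [q = 2: ≡ 1 ✗]
9^4 ≡ 11 (mod 25)  [q = 5: ≢ 1 ✓]
The check at q = 2 fails, so 9 generates a proper subgroup.

No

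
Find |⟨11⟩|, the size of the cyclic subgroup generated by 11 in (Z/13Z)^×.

Since 11 ∈ (Z/13Z)^×, its order divides φ(13) = 13 − 1 = 12 = 2^2 · 3.
Divisors of 12: 1, 2, 3, 4, 6, 12.
Evaluate successive powers at the divisors of 12:
11^1 ≡ 11 (mod 13)
11^2 ≡ 4 (mod 13)
11^3 ≡ 5 (mod 13)
11^4 ≡ 3 (mod 13)
11^6 ≡ 12 (mod 13)
11^12 ≡ 1 (mod 13) ✓
So ord_13(11) = 12.

12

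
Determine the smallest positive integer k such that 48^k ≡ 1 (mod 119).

By Lagrange's theorem, ord_119(48) divides φ(119) = φ(7·17) = (7−1)·(17−1) = 6·16 = 96 = 2^5 · 3.
Divisors of 96: 1, 2, 3, 4, 6, 8, 12, 16, 24, 32, 48, 96.
Check 48^d mod 119 for each divisor in increasing order:
48^1 ≡ 48 (mod 119)
48^2 ≡ 43 (mod 119)
48^3 ≡ 41 (mod 119)
48^4 ≡ 64 (mod 119)
48^6 ≡ 15 (mod 119)
48^8 ≡ 50 (mod 119)
48^12 ≡ 106 (mod 119)
48^16 ≡ 1 (mod 119) ✓
So ord_119(48) = 16.

16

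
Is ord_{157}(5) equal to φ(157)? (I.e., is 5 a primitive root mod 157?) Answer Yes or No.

Yes

φ(157) = 157 − 1 = 156 = 2^2 · 3 · 13.
Test 5^(156/q) mod 157 for each prime factor q of 156:
5^78 ≡ 156 (mod 157)  [q = 2: ≢ 1 ✓]
5^52 ≡ 12 (mod 157)  [q = 3: ≢ 1 ✓]
5^12 ≡ 130 (mod 157)  [q = 13: ≢ 1 ✓]
None equal 1, so ord_157(5) = 156: 5 is a primitive root.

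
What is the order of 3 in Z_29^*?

The order of 3 must divide φ(29) = 29 − 1 = 28 = 2^2 · 7.
Divisors of 28: 1, 2, 4, 7, 14, 28.
Check 3^d mod 29 for each divisor in increasing order:
3^1 ≡ 3 (mod 29)
3^2 ≡ 9 (mod 29)
3^4 ≡ 23 (mod 29)
3^7 ≡ 12 (mod 29)
3^14 ≡ 28 (mod 29)
3^28 ≡ 1 (mod 29) ✓
The smallest such exponent is 28, so the order of 3 is 28.

28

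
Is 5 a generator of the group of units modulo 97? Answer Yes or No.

Yes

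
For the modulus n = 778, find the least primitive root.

φ(778) = φ(2)·φ(389) = 1·388 = 388 = 2^2 · 97.
Test candidates g = 2, 3, … against the prime factors q ∈ {2, 97} of φ(778): g is a generator iff g^(388/q) ≢ 1 for every such q.
g = 2: gcd(2, 778) = 2 > 1, not a unit — skip.
g = 3: 3^194 ≡ 777; 3^4 ≡ 81 — none is 1, so 3 is a primitive root.
Hence the least primitive root of 778 is 3.

3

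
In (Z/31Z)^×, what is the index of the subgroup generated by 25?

Since 25 ∈ (Z/31Z)^×, its order divides φ(31) = 31 − 1 = 30 = 2 · 3 · 5.
Divisors of 30: 1, 2, 3, 5, 6, 10, 15, 30.
Test each divisor d:
25^1 ≡ 25
25^2 ≡ 5
25^3 ≡ 1
So ord_31(25) = 3, hence |⟨25⟩| = 3.
[(Z/31Z)^× : ⟨25⟩] = 30/3 = 10.

10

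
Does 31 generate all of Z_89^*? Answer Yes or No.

φ(89) = 89 − 1 = 88 = 2^3 · 11.
It suffices to check that the order of 31 is not a proper divisor of 88: compute 31^(88/q) for q ∈ {2, 11}.
31^44 ≡ 88 (mod 89)  [q = 2: ≢ 1 ✓]
31^8 ≡ 45 (mod 89)  [q = 11: ≢ 1 ✓]
Every test exponent gives a nontrivial residue, hence 31 generates the full group.

Yes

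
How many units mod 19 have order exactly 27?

φ(19) = 19 − 1 = 18 = 2 · 3^2.
Since (Z/19Z)^× is cyclic of order 18, the number of elements of order d is φ(d) when d | 18 and 0 otherwise.
Since 27 ∤ 18, the count is 0.

0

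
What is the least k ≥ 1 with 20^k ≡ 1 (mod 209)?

By Lagrange's theorem, ord_209(20) divides φ(209) = φ(11·19) = (11−1)·(19−1) = 10·18 = 180 = 2^2 · 3^2 · 5.
Divisors of 180: 1, 2, 3, 4, 5, 6, 9, 10, 12, 15, 18, 20, 30, 36, 45, 60, 90, 180.
Test each divisor d:
20^1 ≡ 20
20^2 ≡ 191
20^3 ≡ 58
20^4 ≡ 115
20^5 ≡ 1
Therefore the multiplicative order of 20 modulo 209 is 5.

5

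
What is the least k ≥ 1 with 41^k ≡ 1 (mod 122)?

10

ord(41) | φ(122) = φ(2)·φ(61) = 1·60 = 60 = 2^2 · 3 · 5.
Divisors of 60: 1, 2, 3, 4, 5, 6, 10, 12, 15, 20, 30, 60.
Check 41^d mod 122 for each divisor in increasing order:
41^1 ≡ 41 (mod 122)
41^2 ≡ 95 (mod 122)
41^3 ≡ 113 (mod 122)
41^4 ≡ 119 (mod 122)
41^5 ≡ 121 (mod 122)
41^6 ≡ 81 (mod 122)
41^10 ≡ 1 (mod 122) ✓
Hence ord(41) = 10.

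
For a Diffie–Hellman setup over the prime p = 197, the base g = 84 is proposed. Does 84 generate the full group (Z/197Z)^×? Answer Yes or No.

No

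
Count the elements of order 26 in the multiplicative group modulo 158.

12

φ(158) = φ(2)·φ(79) = 1·78 = 78 = 2 · 3 · 13.
In a cyclic group of order 78, there are φ(d) elements of order d for each divisor d of 78, and zero for non-divisors.
26 = 2 · 13 divides 78, and φ(26) = 12.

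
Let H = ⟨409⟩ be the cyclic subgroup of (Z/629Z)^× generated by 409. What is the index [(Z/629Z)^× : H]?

By Lagrange's theorem, ord_629(409) divides φ(629) = φ(17·37) = (17−1)·(37−1) = 16·36 = 576 = 2^6 · 3^2.
Divisors of 576: 1, 2, 3, 4, 6, 8, 9, 12, 16, 18, 24, 32, 36, 48, 64, 72, 96, 144, 192, 288, 576.
Compute 409^d (mod 629) for the divisors d until we hit 1:
409^1 ≡ 409 (mod 629)
409^2 ≡ 596 (mod 629)
409^3 ≡ 341 (mod 629)
409^4 ≡ 460 (mod 629)
409^6 ≡ 545 (mod 629)
409^8 ≡ 256 (mod 629)
409^9 ≡ 290 (mod 629)
409^12 ≡ 137 (mod 629)
409^16 ≡ 120 (mod 629)
409^18 ≡ 443 (mod 629)
409^24 ≡ 528 (mod 629)
409^32 ≡ 562 (mod 629)
409^36 ≡ 1 (mod 629) ✓
So ord_629(409) = 36, hence |⟨409⟩| = 36.
[(Z/629Z)^× : ⟨409⟩] = 576/36 = 16.

16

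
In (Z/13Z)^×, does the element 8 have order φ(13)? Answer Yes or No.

No

φ(13) = 13 − 1 = 12 = 2^2 · 3.
Test 8^(12/q) mod 13 for each prime factor q of 12:
8^6 ≡ 12 (mod 13)  [q = 2: ≢ 1 ✓]
8^4 ≡ 1 (mod 13)  [q = 3: ≡ 1 ✗]
8^4 ≡ 1 shows ord(8) | 4, strictly less than φ(13); not a primitive root.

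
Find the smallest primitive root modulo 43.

3

φ(43) = 43 − 1 = 42 = 2 · 3 · 7.
Test candidates g = 2, 3, … against the prime factors q ∈ {2, 3, 7} of φ(43): g is a generator iff g^(42/q) ≢ 1 for every such q.
g = 2: 2^21 ≡ 42; 2^14 ≡ 1 — hits 1, so not a primitive root.
g = 3: 3^21 ≡ 42; 3^14 ≡ 36; 3^6 ≡ 41 — none is 1, so 3 is a primitive root.
Hence the least primitive root of 43 is 3.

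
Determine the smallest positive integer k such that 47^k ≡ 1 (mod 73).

ord(47) | φ(73) = 73 − 1 = 72 = 2^3 · 3^2.
Divisors of 72: 1, 2, 3, 4, 6, 8, 9, 12, 18, 24, 36, 72.
Check 47^d mod 73 for each divisor in increasing order:
47^1 ≡ 47
47^2 ≡ 19
47^3 ≡ 17
47^4 ≡ 69
47^6 ≡ 70
47^8 ≡ 16
47^9 ≡ 22
47^12 ≡ 9
47^18 ≡ 46
47^24 ≡ 8
47^36 ≡ 72
47^72 ≡ 1
Therefore the multiplicative order of 47 modulo 73 is 72.

72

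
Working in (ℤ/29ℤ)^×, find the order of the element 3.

By Lagrange's theorem, ord_29(3) divides φ(29) = 29 − 1 = 28 = 2^2 · 7.
Divisors of 28: 1, 2, 4, 7, 14, 28.
Check 3^d mod 29 for each divisor in increasing order:
3^1 ≡ 3 (mod 29)
3^2 ≡ 9 (mod 29)
3^4 ≡ 23 (mod 29)
3^7 ≡ 12 (mod 29)
3^14 ≡ 28 (mod 29)
3^28 ≡ 1 (mod 29) ✓
The smallest such exponent is 28, so the order of 3 is 28.

28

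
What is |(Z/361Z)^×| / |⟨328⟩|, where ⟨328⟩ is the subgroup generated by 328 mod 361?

The order of 328 must divide φ(361) = φ(19^2) = 19·(19−1) = 342 = 2 · 3^2 · 19.
Divisors of 342: 1, 2, 3, 6, 9, 18, 19, 38, 57, 114, 171, 342.
Compute 328^d (mod 361) for the divisors d until we hit 1:
328^1 ≡ 328 (mod 361)
328^2 ≡ 6 (mod 361)
328^3 ≡ 163 (mod 361)
328^6 ≡ 216 (mod 361)
328^9 ≡ 191 (mod 361)
328^18 ≡ 20 (mod 361)
328^19 ≡ 62 (mod 361)
328^38 ≡ 234 (mod 361)
328^57 ≡ 68 (mod 361)
328^114 ≡ 292 (mod 361)
328^171 ≡ 1 (mod 361) ✓
The order of 328 is 171, so the subgroup it generates has 171 elements.
The index is φ(361) / ord(328) = 342 / 171 = 2.

2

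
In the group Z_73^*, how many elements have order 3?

φ(73) = 73 − 1 = 72 = 2^3 · 3^2.
In a cyclic group of order 72, there are φ(d) elements of order d for each divisor d of 72, and zero for non-divisors.
3 | 72, and φ(3) = 3 − 1 = 2.

2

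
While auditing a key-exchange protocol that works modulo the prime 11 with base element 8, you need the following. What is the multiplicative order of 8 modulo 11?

10

ord(8) | φ(11) = 11 − 1 = 10 = 2 · 5.
Divisors of 10: 1, 2, 5, 10.
Check 8^d mod 11 for each divisor in increasing order:
8^1 ≡ 8
8^2 ≡ 9
8^5 ≡ 10
8^10 ≡ 1
Hence ord(8) = 10.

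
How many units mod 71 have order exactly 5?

φ(71) = 71 − 1 = 70 = 2 · 5 · 7.
Since (Z/71Z)^× is cyclic of order 70, the number of elements of order d is φ(d) when d | 70 and 0 otherwise.
5 | 70, and φ(5) = 5 − 1 = 4.

4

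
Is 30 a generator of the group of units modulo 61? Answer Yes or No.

Yes

φ(61) = 61 − 1 = 60 = 2^2 · 3 · 5.
Test 30^(60/q) mod 61 for each prime factor q of 60:
30^30 ≡ 60 (mod 61)  [q = 2: ≢ 1 ✓]
30^20 ≡ 13 (mod 61)  [q = 3: ≢ 1 ✓]
30^12 ≡ 34 (mod 61)  [q = 5: ≢ 1 ✓]
None equal 1, so ord_61(30) = 60: 30 is a primitive root.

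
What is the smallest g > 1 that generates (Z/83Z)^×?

2

φ(83) = 83 − 1 = 82 = 2 · 41.
g is a primitive root iff g^(82/q) ≢ 1 (mod 83) for each prime q ∈ {2, 41}.
g = 2: 2^41 ≡ 82; 2^2 ≡ 4 — none is 1, so 2 is a primitive root.
The smallest primitive root modulo 83 is 2.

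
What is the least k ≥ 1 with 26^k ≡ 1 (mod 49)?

The order of 26 must divide φ(49) = φ(7^2) = 7·(7−1) = 42 = 2 · 3 · 7.
Divisors of 42: 1, 2, 3, 6, 7, 14, 21, 42.
Check 26^d mod 49 for each divisor in increasing order:
26^1 ≡ 26
26^2 ≡ 39
26^3 ≡ 34
26^6 ≡ 29
26^7 ≡ 19
26^14 ≡ 18
26^21 ≡ 48
26^42 ≡ 1
Therefore the multiplicative order of 26 modulo 49 is 42.

42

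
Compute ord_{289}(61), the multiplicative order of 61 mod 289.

272

The order of 61 must divide φ(289) = φ(17^2) = 17·(17−1) = 272 = 2^4 · 17.
Divisors of 272: 1, 2, 4, 8, 16, 17, 34, 68, 136, 272.
Compute 61^d (mod 289) for the divisors d until we hit 1:
61^1 ≡ 61 (mod 289)
61^2 ≡ 253 (mod 289)
61^4 ≡ 140 (mod 289)
61^8 ≡ 237 (mod 289)
61^16 ≡ 103 (mod 289)
61^17 ≡ 214 (mod 289)
61^34 ≡ 134 (mod 289)
61^68 ≡ 38 (mod 289)
61^136 ≡ 288 (mod 289)
61^272 ≡ 1 (mod 289) ✓
So ord_289(61) = 272.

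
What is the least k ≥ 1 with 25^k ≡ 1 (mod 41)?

ord(25) | φ(41) = 41 − 1 = 40 = 2^3 · 5.
Divisors of 40: 1, 2, 4, 5, 8, 10, 20, 40.
Test each divisor d:
25^1 ≡ 25 (mod 41)
25^2 ≡ 10 (mod 41)
25^4 ≡ 18 (mod 41)
25^5 ≡ 40 (mod 41)
25^8 ≡ 37 (mod 41)
25^10 ≡ 1 (mod 41) ✓
Hence ord(25) = 10.

10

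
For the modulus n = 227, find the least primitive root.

2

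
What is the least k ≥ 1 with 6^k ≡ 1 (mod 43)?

3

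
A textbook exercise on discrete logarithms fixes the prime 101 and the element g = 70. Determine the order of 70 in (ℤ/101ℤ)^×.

50

The order of 70 must divide φ(101) = 101 − 1 = 100 = 2^2 · 5^2.
Divisors of 100: 1, 2, 4, 5, 10, 20, 25, 50, 100.
Evaluate successive powers at the divisors of 100:
70^1 ≡ 70
70^2 ≡ 52
70^4 ≡ 78
70^5 ≡ 6
70^10 ≡ 36
70^20 ≡ 84
70^25 ≡ 100
70^50 ≡ 1
The smallest such exponent is 50, so the order of 70 is 50.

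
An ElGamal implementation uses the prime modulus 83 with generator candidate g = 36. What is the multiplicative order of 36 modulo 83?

Since 36 ∈ (Z/83Z)^×, its order divides φ(83) = 83 − 1 = 82 = 2 · 41.
Divisors of 82: 1, 2, 41, 82.
Test each divisor d:
36^1 ≡ 36 (mod 83)
36^2 ≡ 51 (mod 83)
36^41 ≡ 1 (mod 83) ✓
The smallest such exponent is 41, so the order of 36 is 41.

41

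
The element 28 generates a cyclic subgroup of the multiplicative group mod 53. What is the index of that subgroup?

4

Since 28 ∈ (Z/53Z)^×, its order divides φ(53) = 53 − 1 = 52 = 2^2 · 13.
Divisors of 52: 1, 2, 4, 13, 26, 52.
Compute 28^d (mod 53) for the divisors d until we hit 1:
28^1 ≡ 28
28^2 ≡ 42
28^4 ≡ 15
28^13 ≡ 1
So ord_53(28) = 13, hence |⟨28⟩| = 13.
Index = |(Z/53Z)^×| / |⟨28⟩| = 52 / 13 = 4.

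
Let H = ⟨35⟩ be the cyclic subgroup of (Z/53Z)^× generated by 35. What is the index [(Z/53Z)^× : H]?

1

ord(35) | φ(53) = 53 − 1 = 52 = 2^2 · 13.
Divisors of 52: 1, 2, 4, 13, 26, 52.
Test each divisor d:
35^1 ≡ 35 (mod 53)
35^2 ≡ 6 (mod 53)
35^4 ≡ 36 (mod 53)
35^13 ≡ 30 (mod 53)
35^26 ≡ 52 (mod 53)
35^52 ≡ 1 (mod 53) ✓
Thus |⟨35⟩| = ord(35) = 52.
[(Z/53Z)^× : ⟨35⟩] = 52/52 = 1.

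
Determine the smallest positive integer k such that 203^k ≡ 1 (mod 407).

180

ord(203) | φ(407) = φ(11·37) = (11−1)·(37−1) = 10·36 = 360 = 2^3 · 3^2 · 5.
Divisors of 360: 1, 2, 3, 4, 5, 6, 8, 9, 10, 12, 15, 18, 20, 24, 30, 36, 40, 45, 60, 72, 90, 120, 180, 360.
Check 203^d mod 407 for each divisor in increasing order:
203^1 ≡ 203
203^2 ≡ 102
203^3 ≡ 356
203^4 ≡ 229
203^5 ≡ 89
203^6 ≡ 159
203^8 ≡ 345
203^9 ≡ 31
203^10 ≡ 188
203^12 ≡ 47
203^15 ≡ 45
203^18 ≡ 147
203^20 ≡ 342
203^24 ≡ 174
203^30 ≡ 397
203^36 ≡ 38
203^40 ≡ 155
203^45 ≡ 364
203^60 ≡ 100
203^72 ≡ 223
203^90 ≡ 221
203^120 ≡ 232
203^180 ≡ 1
So ord_407(203) = 180.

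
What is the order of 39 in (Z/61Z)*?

30

The order of 39 must divide φ(61) = 61 − 1 = 60 = 2^2 · 3 · 5.
Divisors of 60: 1, 2, 3, 4, 5, 6, 10, 12, 15, 20, 30, 60.
Evaluate successive powers at the divisors of 60:
39^1 ≡ 39 (mod 61)
39^2 ≡ 57 (mod 61)
39^3 ≡ 27 (mod 61)
39^4 ≡ 16 (mod 61)
39^5 ≡ 14 (mod 61)
39^6 ≡ 58 (mod 61)
39^10 ≡ 13 (mod 61)
39^12 ≡ 9 (mod 61)
39^15 ≡ 60 (mod 61)
39^20 ≡ 47 (mod 61)
39^30 ≡ 1 (mod 61) ✓
The smallest such exponent is 30, so the order of 39 is 30.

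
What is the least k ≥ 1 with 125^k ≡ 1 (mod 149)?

37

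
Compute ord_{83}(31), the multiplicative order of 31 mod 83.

41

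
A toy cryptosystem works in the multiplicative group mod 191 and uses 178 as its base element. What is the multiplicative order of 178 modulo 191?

ord(178) | φ(191) = 191 − 1 = 190 = 2 · 5 · 19.
Divisors of 190: 1, 2, 5, 10, 19, 38, 95, 190.
Compute 178^d (mod 191) for the divisors d until we hit 1:
178^1 ≡ 178
178^2 ≡ 169
178^5 ≡ 11
178^10 ≡ 121
178^19 ≡ 152
178^38 ≡ 184
178^95 ≡ 190
178^190 ≡ 1
Hence ord(178) = 190.

190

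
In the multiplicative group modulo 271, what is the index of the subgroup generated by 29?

45

ord(29) | φ(271) = 271 − 1 = 270 = 2 · 3^3 · 5.
Divisors of 270: 1, 2, 3, 5, 6, 9, 10, 15, 18, 27, 30, 45, 54, 90, 135, 270.
Evaluate successive powers at the divisors of 270:
29^1 ≡ 29 (mod 271)
29^2 ≡ 28 (mod 271)
29^3 ≡ 270 (mod 271)
29^5 ≡ 243 (mod 271)
29^6 ≡ 1 (mod 271) ✓
The order of 29 is 6, so the subgroup it generates has 6 elements.
[(Z/271Z)^× : ⟨29⟩] = 270/6 = 45.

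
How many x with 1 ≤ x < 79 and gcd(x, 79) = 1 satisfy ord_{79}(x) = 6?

2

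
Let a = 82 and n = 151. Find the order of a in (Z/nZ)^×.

150

By Lagrange's theorem, ord_151(82) divides φ(151) = 151 − 1 = 150 = 2 · 3 · 5^2.
Divisors of 150: 1, 2, 3, 5, 6, 10, 15, 25, 30, 50, 75, 150.
Compute 82^d (mod 151) for the divisors d until we hit 1:
82^1 ≡ 82
82^2 ≡ 80
82^3 ≡ 67
82^5 ≡ 75
82^6 ≡ 110
82^10 ≡ 38
82^15 ≡ 132
82^25 ≡ 33
82^30 ≡ 59
82^50 ≡ 32
82^75 ≡ 150
82^150 ≡ 1
Hence ord(82) = 150.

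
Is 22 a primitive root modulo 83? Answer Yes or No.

φ(83) = 83 − 1 = 82 = 2 · 41.
Test 22^(82/q) mod 83 for each prime factor q of 82:
22^41 ≡ 82 (mod 83)  [q = 2: ≢ 1 ✓]
22^2 ≡ 69 (mod 83)  [q = 41: ≢ 1 ✓]
Every test exponent gives a nontrivial residue, hence 22 generates the full group.

Yes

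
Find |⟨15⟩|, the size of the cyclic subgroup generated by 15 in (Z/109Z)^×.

27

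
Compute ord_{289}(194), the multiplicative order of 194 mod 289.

The order of 194 must divide φ(289) = φ(17^2) = 17·(17−1) = 272 = 2^4 · 17.
Divisors of 272: 1, 2, 4, 8, 16, 17, 34, 68, 136, 272.
Test each divisor d:
194^1 ≡ 194 (mod 289)
194^2 ≡ 66 (mod 289)
194^4 ≡ 21 (mod 289)
194^8 ≡ 152 (mod 289)
194^16 ≡ 273 (mod 289)
194^17 ≡ 75 (mod 289)
194^34 ≡ 134 (mod 289)
194^68 ≡ 38 (mod 289)
194^136 ≡ 288 (mod 289)
194^272 ≡ 1 (mod 289) ✓
Therefore the multiplicative order of 194 modulo 289 is 272.

272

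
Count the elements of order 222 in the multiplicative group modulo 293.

0

φ(293) = 293 − 1 = 292 = 2^2 · 73.
(Z/293Z)^× is cyclic (|G| = 292); a cyclic group of order m has exactly φ(d) elements of each order d | m, and none otherwise.
Here 292 is not a multiple of 222, so there are no elements of order 222.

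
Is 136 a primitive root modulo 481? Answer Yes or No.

481 = 13 · 37 is a product of two distinct odd primes, so (Z/481Z)^× ≅ (Z/13Z)^× × (Z/37Z)^× is not cyclic.
No primitive root modulo 481 exists; in particular 136 is not one.

No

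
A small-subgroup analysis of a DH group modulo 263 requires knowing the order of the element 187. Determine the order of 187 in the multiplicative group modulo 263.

By Lagrange's theorem, ord_263(187) divides φ(263) = 263 − 1 = 262 = 2 · 131.
Divisors of 262: 1, 2, 131, 262.
Evaluate successive powers at the divisors of 262:
187^1 ≡ 187
187^2 ≡ 253
187^131 ≡ 1
The smallest such exponent is 131, so the order of 187 is 131.

131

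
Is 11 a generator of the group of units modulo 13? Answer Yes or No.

φ(13) = 13 − 1 = 12 = 2^2 · 3.
It suffices to check that the order of 11 is not a proper divisor of 12: compute 11^(12/q) for q ∈ {2, 3}.
11^6 ≡ 12 (mod 13)  [q = 2: ≢ 1 ✓]
11^4 ≡ 3 (mod 13)  [q = 3: ≢ 1 ✓]
None equal 1, so ord_13(11) = 12: 11 is a primitive root.

Yes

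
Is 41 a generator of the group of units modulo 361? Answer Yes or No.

Yes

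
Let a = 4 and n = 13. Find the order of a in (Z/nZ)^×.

6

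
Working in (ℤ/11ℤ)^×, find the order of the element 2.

10

ord(2) | φ(11) = 11 − 1 = 10 = 2 · 5.
Divisors of 10: 1, 2, 5, 10.
Evaluate successive powers at the divisors of 10:
2^1 ≡ 2
2^2 ≡ 4
2^5 ≡ 10
2^10 ≡ 1
Hence ord(2) = 10.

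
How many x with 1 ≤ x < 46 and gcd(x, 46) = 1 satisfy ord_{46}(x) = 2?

φ(46) = φ(2)·φ(23) = 1·22 = 22 = 2 · 11.
(Z/46Z)^× is cyclic (|G| = 22); a cyclic group of order m has exactly φ(d) elements of each order d | m, and none otherwise.
2 | 22, and φ(2) = 2 − 1 = 1.

1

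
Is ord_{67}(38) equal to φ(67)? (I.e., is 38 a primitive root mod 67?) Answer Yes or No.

No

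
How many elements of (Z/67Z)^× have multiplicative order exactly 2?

φ(67) = 67 − 1 = 66 = 2 · 3 · 11.
Since (Z/67Z)^× is cyclic of order 66, the number of elements of order d is φ(d) when d | 66 and 0 otherwise.
2 | 66, and φ(2) = 2 − 1 = 1.

1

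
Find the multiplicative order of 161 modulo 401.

The order of 161 must divide φ(401) = 401 − 1 = 400 = 2^4 · 5^2.
Divisors of 400: 1, 2, 4, 5, 8, 10, 16, 20, 25, 40, 50, 80, 100, 200, 400.
Evaluate successive powers at the divisors of 400:
161^1 ≡ 161 (mod 401)
161^2 ≡ 257 (mod 401)
161^4 ≡ 285 (mod 401)
161^5 ≡ 171 (mod 401)
161^8 ≡ 223 (mod 401)
161^10 ≡ 369 (mod 401)
161^16 ≡ 5 (mod 401)
161^20 ≡ 222 (mod 401)
161^25 ≡ 268 (mod 401)
161^40 ≡ 362 (mod 401)
161^50 ≡ 45 (mod 401)
161^80 ≡ 318 (mod 401)
161^100 ≡ 20 (mod 401)
161^200 ≡ 400 (mod 401)
161^400 ≡ 1 (mod 401) ✓
Hence ord(161) = 400.

400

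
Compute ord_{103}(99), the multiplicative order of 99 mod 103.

102

By Lagrange's theorem, ord_103(99) divides φ(103) = 103 − 1 = 102 = 2 · 3 · 17.
Divisors of 102: 1, 2, 3, 6, 17, 34, 51, 102.
Compute 99^d (mod 103) for the divisors d until we hit 1:
99^1 ≡ 99 (mod 103)
99^2 ≡ 16 (mod 103)
99^3 ≡ 39 (mod 103)
99^6 ≡ 79 (mod 103)
99^17 ≡ 57 (mod 103)
99^34 ≡ 56 (mod 103)
99^51 ≡ 102 (mod 103)
99^102 ≡ 1 (mod 103) ✓
So ord_103(99) = 102.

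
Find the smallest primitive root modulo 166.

φ(166) = φ(2)·φ(83) = 1·82 = 82 = 2 · 41.
g is a primitive root iff g^(82/q) ≢ 1 (mod 166) for each prime q ∈ {2, 41}.
g = 2: gcd(2, 166) = 2 > 1, not a unit — skip.
g = 3: 3^41 ≡ 1 — hits 1, so not a primitive root.
g = 4: gcd(4, 166) = 2 > 1, not a unit — skip.
g = 5: 5^41 ≡ 165; 5^2 ≡ 25 — none is 1, so 5 is a primitive root.
The smallest primitive root modulo 166 is 5.

5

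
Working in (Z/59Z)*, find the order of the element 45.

Since 45 ∈ (Z/59Z)^×, its order divides φ(59) = 59 − 1 = 58 = 2 · 29.
Divisors of 58: 1, 2, 29, 58.
Evaluate successive powers at the divisors of 58:
45^1 ≡ 45
45^2 ≡ 19
45^29 ≡ 1
So ord_59(45) = 29.

29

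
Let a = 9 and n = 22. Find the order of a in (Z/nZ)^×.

5

By Lagrange's theorem, ord_22(9) divides φ(22) = φ(2)·φ(11) = 1·10 = 10 = 2 · 5.
Divisors of 10: 1, 2, 5, 10.
Test each divisor d:
9^1 ≡ 9 (mod 22)
9^2 ≡ 15 (mod 22)
9^5 ≡ 1 (mod 22) ✓
The smallest such exponent is 5, so the order of 9 is 5.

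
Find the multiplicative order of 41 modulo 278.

69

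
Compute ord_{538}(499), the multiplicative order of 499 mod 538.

268

By Lagrange's theorem, ord_538(499) divides φ(538) = φ(2)·φ(269) = 1·268 = 268 = 2^2 · 67.
Divisors of 268: 1, 2, 4, 67, 134, 268.
Check 499^d mod 538 for each divisor in increasing order:
499^1 ≡ 499 (mod 538)
499^2 ≡ 445 (mod 538)
499^4 ≡ 41 (mod 538)
499^67 ≡ 187 (mod 538)
499^134 ≡ 537 (mod 538)
499^268 ≡ 1 (mod 538) ✓
So ord_538(499) = 268.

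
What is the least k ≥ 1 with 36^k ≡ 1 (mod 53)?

13

ord(36) | φ(53) = 53 − 1 = 52 = 2^2 · 13.
Divisors of 52: 1, 2, 4, 13, 26, 52.
Compute 36^d (mod 53) for the divisors d until we hit 1:
36^1 ≡ 36
36^2 ≡ 24
36^4 ≡ 46
36^13 ≡ 1
Therefore the multiplicative order of 36 modulo 53 is 13.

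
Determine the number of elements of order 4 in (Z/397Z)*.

2

φ(397) = 397 − 1 = 396 = 2^2 · 3^2 · 11.
(Z/397Z)^× is cyclic (|G| = 396); a cyclic group of order m has exactly φ(d) elements of each order d | m, and none otherwise.
4 = 2^2 divides 396, and φ(4) = 2.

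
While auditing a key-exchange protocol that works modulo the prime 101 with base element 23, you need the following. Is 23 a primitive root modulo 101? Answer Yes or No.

φ(101) = 101 − 1 = 100 = 2^2 · 5^2.
Test 23^(100/q) mod 101 for each prime factor q of 100:
23^50 ≡ 1 (mod 101)  [q = 2: ≡ 1 ✗]
23^20 ≡ 95 (mod 101)  [q = 5: ≢ 1 ✓]
23^50 ≡ 1 shows ord(23) | 50, strictly less than φ(101); not a primitive root.

No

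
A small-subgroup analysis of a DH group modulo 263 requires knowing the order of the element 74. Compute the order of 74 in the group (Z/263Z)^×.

131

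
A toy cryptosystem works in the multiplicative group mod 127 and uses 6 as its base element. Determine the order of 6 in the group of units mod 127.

126

The order of 6 must divide φ(127) = 127 − 1 = 126 = 2 · 3^2 · 7.
Divisors of 126: 1, 2, 3, 6, 7, 9, 14, 18, 21, 42, 63, 126.
Evaluate successive powers at the divisors of 126:
6^1 ≡ 6
6^2 ≡ 36
6^3 ≡ 89
6^6 ≡ 47
6^7 ≡ 28
6^9 ≡ 119
6^14 ≡ 22
6^18 ≡ 64
6^21 ≡ 108
6^42 ≡ 107
6^63 ≡ 126
6^126 ≡ 1
The smallest such exponent is 126, so the order of 6 is 126.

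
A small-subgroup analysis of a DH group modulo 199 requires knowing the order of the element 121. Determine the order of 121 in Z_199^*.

11

ord(121) | φ(199) = 199 − 1 = 198 = 2 · 3^2 · 11.
Divisors of 198: 1, 2, 3, 6, 9, 11, 18, 22, 33, 66, 99, 198.
Evaluate successive powers at the divisors of 198:
121^1 ≡ 121
121^2 ≡ 114
121^3 ≡ 63
121^6 ≡ 188
121^9 ≡ 103
121^11 ≡ 1
So ord_199(121) = 11.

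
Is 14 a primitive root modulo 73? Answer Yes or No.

Yes

φ(73) = 73 − 1 = 72 = 2^3 · 3^2.
Test 14^(72/q) mod 73 for each prime factor q of 72:
14^36 ≡ 72 (mod 73)  [q = 2: ≢ 1 ✓]
14^24 ≡ 64 (mod 73)  [q = 3: ≢ 1 ✓]
None equal 1, so ord_73(14) = 72: 14 is a primitive root.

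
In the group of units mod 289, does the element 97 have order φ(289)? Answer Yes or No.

φ(289) = φ(17^2) = 17·(17−1) = 272 = 2^4 · 17.
An element g generates (Z/289Z)^× iff g^(272/q) ≢ 1 (mod 289) for each prime q ∈ {2, 17}.
97^136 ≡ 288 (mod 289)  [q = 2: ≢ 1 ✓]
97^16 ≡ 52 (mod 289)  [q = 17: ≢ 1 ✓]
None equal 1, so ord_289(97) = 272: 97 is a primitive root.

Yes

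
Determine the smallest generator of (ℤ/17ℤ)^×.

3

φ(17) = 17 − 1 = 16 = 2^4.
Test candidates g = 2, 3, … against the prime factors q ∈ {2} of φ(17): g is a generator iff g^(16/q) ≢ 1 for every such q.
g = 2: 2^8 ≡ 1 — hits 1, so not a primitive root.
g = 3: 3^8 ≡ 16 — none is 1, so 3 is a primitive root.
The smallest primitive root modulo 17 is 3.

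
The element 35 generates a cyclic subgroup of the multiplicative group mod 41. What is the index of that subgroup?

1

The order of 35 must divide φ(41) = 41 − 1 = 40 = 2^3 · 5.
Divisors of 40: 1, 2, 4, 5, 8, 10, 20, 40.
Check 35^d mod 41 for each divisor in increasing order:
35^1 ≡ 35
35^2 ≡ 36
35^4 ≡ 25
35^5 ≡ 14
35^8 ≡ 10
35^10 ≡ 32
35^20 ≡ 40
35^40 ≡ 1
Thus |⟨35⟩| = ord(35) = 40.
[(Z/41Z)^× : ⟨35⟩] = 40/40 = 1.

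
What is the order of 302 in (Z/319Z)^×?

20

ord(302) | φ(319) = φ(11·29) = (11−1)·(29−1) = 10·28 = 280 = 2^3 · 5 · 7.
Divisors of 280: 1, 2, 4, 5, 7, 8, 10, 14, 20, 28, 35, 40, 56, 70, 140, 280.
Compute 302^d (mod 319) for the divisors d until we hit 1:
302^1 ≡ 302 (mod 319)
302^2 ≡ 289 (mod 319)
302^4 ≡ 262 (mod 319)
302^5 ≡ 12 (mod 319)
302^7 ≡ 278 (mod 319)
302^8 ≡ 59 (mod 319)
302^10 ≡ 144 (mod 319)
302^14 ≡ 86 (mod 319)
302^20 ≡ 1 (mod 319) ✓
Hence ord(302) = 20.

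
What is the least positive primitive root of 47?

5

φ(47) = 47 − 1 = 46 = 2 · 23.
g is a primitive root iff g^(46/q) ≢ 1 (mod 47) for each prime q ∈ {2, 23}.
g = 2: 2^23 ≡ 1 — hits 1, so not a primitive root.
g = 3: 3^23 ≡ 1 — hits 1, so not a primitive root.
g = 4: 4^23 ≡ 1 — hits 1, so not a primitive root.
g = 5: 5^23 ≡ 46; 5^2 ≡ 25 — none is 1, so 5 is a primitive root.
Hence the least primitive root of 47 is 5.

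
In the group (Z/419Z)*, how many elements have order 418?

φ(419) = 419 − 1 = 418 = 2 · 11 · 19.
Since (Z/419Z)^× is cyclic of order 418, the number of elements of order d is φ(d) when d | 418 and 0 otherwise.
418 = 2 · 11 · 19 divides 418, and φ(418) = 180.

180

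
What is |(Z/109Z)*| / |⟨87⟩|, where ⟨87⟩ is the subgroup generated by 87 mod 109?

2

The order of 87 must divide φ(109) = 109 − 1 = 108 = 2^2 · 3^3.
Divisors of 108: 1, 2, 3, 4, 6, 9, 12, 18, 27, 36, 54, 108.
Test each divisor d:
87^1 ≡ 87 (mod 109)
87^2 ≡ 48 (mod 109)
87^3 ≡ 34 (mod 109)
87^4 ≡ 15 (mod 109)
87^6 ≡ 66 (mod 109)
87^9 ≡ 64 (mod 109)
87^12 ≡ 105 (mod 109)
87^18 ≡ 63 (mod 109)
87^27 ≡ 108 (mod 109)
87^36 ≡ 45 (mod 109)
87^54 ≡ 1 (mod 109) ✓
So ord_109(87) = 54, hence |⟨87⟩| = 54.
[(Z/109Z)^× : ⟨87⟩] = 108/54 = 2.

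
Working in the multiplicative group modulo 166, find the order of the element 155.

82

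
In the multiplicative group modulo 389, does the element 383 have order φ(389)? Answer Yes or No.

φ(389) = 389 − 1 = 388 = 2^2 · 97.
It suffices to check that the order of 383 is not a proper divisor of 388: compute 383^(388/q) for q ∈ {2, 97}.
383^194 ≡ 1 (mod 389)  [q = 2: ≡ 1 ✗]
383^4 ≡ 129 (mod 389)  [q = 97: ≢ 1 ✓]
Since 383^194 ≡ 1, the order of 383 divides 194 < 388, so 383 is not a primitive root.

No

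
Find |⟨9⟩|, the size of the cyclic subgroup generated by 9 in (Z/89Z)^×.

44

Since 9 ∈ (Z/89Z)^×, its order divides φ(89) = 89 − 1 = 88 = 2^3 · 11.
Divisors of 88: 1, 2, 4, 8, 11, 22, 44, 88.
Compute 9^d (mod 89) for the divisors d until we hit 1:
9^1 ≡ 9 (mod 89)
9^2 ≡ 81 (mod 89)
9^4 ≡ 64 (mod 89)
9^8 ≡ 2 (mod 89)
9^11 ≡ 34 (mod 89)
9^22 ≡ 88 (mod 89)
9^44 ≡ 1 (mod 89) ✓
Hence ord(9) = 44.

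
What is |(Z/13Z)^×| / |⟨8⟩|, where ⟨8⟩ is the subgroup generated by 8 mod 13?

Since 8 ∈ (Z/13Z)^×, its order divides φ(13) = 13 − 1 = 12 = 2^2 · 3.
Divisors of 12: 1, 2, 3, 4, 6, 12.
Compute 8^d (mod 13) for the divisors d until we hit 1:
8^1 ≡ 8 (mod 13)
8^2 ≡ 12 (mod 13)
8^3 ≡ 5 (mod 13)
8^4 ≡ 1 (mod 13) ✓
So ord_13(8) = 4, hence |⟨8⟩| = 4.
Index = |(Z/13Z)^×| / |⟨8⟩| = 12 / 4 = 3.

3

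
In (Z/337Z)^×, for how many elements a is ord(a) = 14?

φ(337) = 337 − 1 = 336 = 2^4 · 3 · 7.
(Z/337Z)^× is cyclic (|G| = 336); a cyclic group of order m has exactly φ(d) elements of each order d | m, and none otherwise.
14 = 2 · 7 divides 336, and φ(14) = 6.

6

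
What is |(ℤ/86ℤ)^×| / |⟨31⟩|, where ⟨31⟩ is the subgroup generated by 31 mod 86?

2

The order of 31 must divide φ(86) = φ(2)·φ(43) = 1·42 = 42 = 2 · 3 · 7.
Divisors of 42: 1, 2, 3, 6, 7, 14, 21, 42.
Check 31^d mod 86 for each divisor in increasing order:
31^1 ≡ 31
31^2 ≡ 15
31^3 ≡ 35
31^6 ≡ 21
31^7 ≡ 49
31^14 ≡ 79
31^21 ≡ 1
Thus |⟨31⟩| = ord(31) = 21.
Index = |(Z/86Z)^×| / |⟨31⟩| = 42 / 21 = 2.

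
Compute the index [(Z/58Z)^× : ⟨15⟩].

1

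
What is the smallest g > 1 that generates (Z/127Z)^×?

φ(127) = 127 − 1 = 126 = 2 · 3^2 · 7.
Test candidates g = 2, 3, … against the prime factors q ∈ {2, 3, 7} of φ(127): g is a generator iff g^(126/q) ≢ 1 for every such q.
g = 2: 2^63 ≡ 1 — hits 1, so not a primitive root.
g = 3: 3^63 ≡ 126; 3^42 ≡ 107; 3^18 ≡ 4 — none is 1, so 3 is a primitive root.
The smallest primitive root modulo 127 is 3.

3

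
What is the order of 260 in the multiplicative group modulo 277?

Since 260 ∈ (Z/277Z)^×, its order divides φ(277) = 277 − 1 = 276 = 2^2 · 3 · 23.
Divisors of 276: 1, 2, 3, 4, 6, 12, 23, 46, 69, 92, 138, 276.
Test each divisor d:
260^1 ≡ 260 (mod 277)
260^2 ≡ 12 (mod 277)
260^3 ≡ 73 (mod 277)
260^4 ≡ 144 (mod 277)
260^6 ≡ 66 (mod 277)
260^12 ≡ 201 (mod 277)
260^23 ≡ 35 (mod 277)
260^46 ≡ 117 (mod 277)
260^69 ≡ 217 (mod 277)
260^92 ≡ 116 (mod 277)
260^138 ≡ 276 (mod 277)
260^276 ≡ 1 (mod 277) ✓
Hence ord(260) = 276.

276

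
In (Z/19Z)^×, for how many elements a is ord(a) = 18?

φ(19) = 19 − 1 = 18 = 2 · 3^2.
In a cyclic group of order 18, there are φ(d) elements of order d for each divisor d of 18, and zero for non-divisors.
18 = 2 · 3^2 divides 18, and φ(18) = 6.

6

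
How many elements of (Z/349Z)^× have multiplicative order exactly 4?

2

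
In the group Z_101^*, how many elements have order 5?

4

φ(101) = 101 − 1 = 100 = 2^2 · 5^2.
In a cyclic group of order 100, there are φ(d) elements of order d for each divisor d of 100, and zero for non-divisors.
5 | 100, and φ(5) = 5 − 1 = 4.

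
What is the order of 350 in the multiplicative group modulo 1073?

252

Since 350 ∈ (Z/1073Z)^×, its order divides φ(1073) = φ(29·37) = (29−1)·(37−1) = 28·36 = 1008 = 2^4 · 3^2 · 7.
Divisors of 1008: 1, 2, 3, 4, 6, 7, 8, 9, 12, 14, 16, 18, 21, 24, 28, 36, 42, 48, 56, 63, 72, 84, 112, 126, 144, 168, 252, 336, 504, 1008.
Compute 350^d (mod 1073) for the divisors d until we hit 1:
350^1 ≡ 350
350^2 ≡ 178
350^3 ≡ 66
350^4 ≡ 567
350^6 ≡ 64
350^7 ≡ 940
350^8 ≡ 662
350^9 ≡ 1005
350^12 ≡ 877
350^14 ≡ 521
350^16 ≡ 460
350^18 ≡ 332
350^21 ≡ 452
350^24 ≡ 861
350^28 ≡ 1045
350^36 ≡ 778
350^42 ≡ 434
350^48 ≡ 951
350^56 ≡ 784
350^63 ≡ 882
350^72 ≡ 112
350^84 ≡ 581
350^112 ≡ 900
350^126 ≡ 1072
350^144 ≡ 741
350^168 ≡ 639
350^252 ≡ 1
The smallest such exponent is 252, so the order of 350 is 252.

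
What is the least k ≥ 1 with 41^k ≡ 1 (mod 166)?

41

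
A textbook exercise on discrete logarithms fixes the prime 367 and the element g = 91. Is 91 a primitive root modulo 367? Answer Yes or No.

No

φ(367) = 367 − 1 = 366 = 2 · 3 · 61.
Test 91^(366/q) mod 367 for each prime factor q of 366:
91^183 ≡ 1 (mod 367)  [q = 2: ≡ 1 ✗]
91^122 ≡ 283 (mod 367)  [q = 3: ≢ 1 ✓]
91^6 ≡ 87 (mod 367)  [q = 61: ≢ 1 ✓]
91^183 ≡ 1 shows ord(91) | 183, strictly less than φ(367); not a primitive root.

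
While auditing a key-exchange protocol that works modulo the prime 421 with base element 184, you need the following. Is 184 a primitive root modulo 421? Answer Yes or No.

No

φ(421) = 421 − 1 = 420 = 2^2 · 3 · 5 · 7.
An element g generates (Z/421Z)^× iff g^(420/q) ≢ 1 (mod 421) for each prime q ∈ {2, 3, 5, 7}.
184^210 ≡ 1 (mod 421)  [q = 2: ≡ 1 ✗]
184^140 ≡ 400 (mod 421)  [q = 3: ≢ 1 ✓]
184^84 ≡ 1 (mod 421)  [q = 5: ≡ 1 ✗]
184^60 ≡ 370 (mod 421)  [q = 7: ≢ 1 ✓]
Since 184^210 ≡ 1, the order of 184 divides 210 < 420, so 184 is not a primitive root.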